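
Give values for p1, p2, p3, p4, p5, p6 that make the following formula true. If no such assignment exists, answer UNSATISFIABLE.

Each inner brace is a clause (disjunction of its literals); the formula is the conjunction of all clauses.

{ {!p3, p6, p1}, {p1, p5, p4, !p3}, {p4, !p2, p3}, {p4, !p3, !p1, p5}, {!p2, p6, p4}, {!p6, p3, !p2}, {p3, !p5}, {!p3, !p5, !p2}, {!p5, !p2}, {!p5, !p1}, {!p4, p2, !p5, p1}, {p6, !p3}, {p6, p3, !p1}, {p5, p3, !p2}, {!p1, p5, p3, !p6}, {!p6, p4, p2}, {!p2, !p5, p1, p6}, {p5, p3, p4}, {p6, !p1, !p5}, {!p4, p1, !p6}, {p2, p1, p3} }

p1 ↦ true,  p2 ↦ false,  p3 ↦ true,  p4 ↦ true,  p5 ↦ false,  p6 ↦ true

Case p3 = true:
(p6) alone gives p6 = true.
Case p5 = false:
Case p1 = true:
(p4) alone gives p4 = true.
No clause remains; p2 is free.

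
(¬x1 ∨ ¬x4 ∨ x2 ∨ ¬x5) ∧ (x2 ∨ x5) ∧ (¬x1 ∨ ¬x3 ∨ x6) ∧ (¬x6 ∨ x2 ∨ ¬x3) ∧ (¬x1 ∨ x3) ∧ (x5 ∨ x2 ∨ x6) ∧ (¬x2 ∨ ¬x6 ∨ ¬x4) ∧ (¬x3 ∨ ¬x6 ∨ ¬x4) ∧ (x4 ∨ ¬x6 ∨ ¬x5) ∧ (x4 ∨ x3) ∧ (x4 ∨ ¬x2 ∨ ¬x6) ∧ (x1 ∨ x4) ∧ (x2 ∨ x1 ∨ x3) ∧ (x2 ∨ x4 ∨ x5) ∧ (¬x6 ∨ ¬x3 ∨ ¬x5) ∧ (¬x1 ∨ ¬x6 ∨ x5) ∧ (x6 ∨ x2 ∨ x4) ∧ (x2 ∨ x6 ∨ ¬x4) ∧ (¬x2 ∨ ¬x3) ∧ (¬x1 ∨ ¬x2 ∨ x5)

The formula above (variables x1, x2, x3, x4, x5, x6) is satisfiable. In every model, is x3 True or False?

False

Suppose x3 = True.
From the singleton clause (¬x2), x2 = False.
From the singleton clause (x5), x5 = True.
From the singleton clause (¬x6), x6 = False.
From the singleton clause (¬x1), x1 = False.
From the singleton clause (x4), x4 = True.
But (¬x4) is also a unit clause — contradiction.
So every satisfying assignment has x3 = False.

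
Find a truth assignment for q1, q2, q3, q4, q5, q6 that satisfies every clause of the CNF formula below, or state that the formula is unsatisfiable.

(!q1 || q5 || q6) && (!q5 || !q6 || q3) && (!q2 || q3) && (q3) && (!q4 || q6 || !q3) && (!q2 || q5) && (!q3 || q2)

The clause (q3) is unit, so q3 = true.
The clause (q2) is unit, so q2 = true.
The clause (q5) is unit, so q5 = true.
Suppose q4 = true.
The clause (q6) is unit, so q6 = true.
Every clause is now satisfied; q1 is unconstrained.

q1 ↦ false, q2 ↦ true, q3 ↦ true, q4 ↦ true, q5 ↦ true, q6 ↦ true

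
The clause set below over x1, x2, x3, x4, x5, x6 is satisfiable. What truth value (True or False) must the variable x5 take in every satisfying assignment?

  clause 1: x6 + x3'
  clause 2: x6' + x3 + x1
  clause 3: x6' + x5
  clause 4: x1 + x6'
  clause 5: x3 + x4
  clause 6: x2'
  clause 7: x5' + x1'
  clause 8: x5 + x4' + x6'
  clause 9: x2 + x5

Suppose x5 = 0.
From the singleton clause (x6'), x6 = 0.
From the singleton clause (x3'), x3 = 0.
From the singleton clause (x4), x4 = 1.
From the singleton clause (x2'), x2 = 0.
But (x2) is also a unit clause — contradiction.
So every satisfying assignment has x5 = True.

True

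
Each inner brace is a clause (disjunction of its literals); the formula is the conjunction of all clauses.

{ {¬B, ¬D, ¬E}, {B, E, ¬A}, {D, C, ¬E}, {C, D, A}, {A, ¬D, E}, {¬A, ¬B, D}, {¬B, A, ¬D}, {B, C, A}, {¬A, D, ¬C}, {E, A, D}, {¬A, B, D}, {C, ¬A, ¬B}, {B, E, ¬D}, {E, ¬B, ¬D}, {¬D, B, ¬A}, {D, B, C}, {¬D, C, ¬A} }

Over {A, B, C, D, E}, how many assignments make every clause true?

3

There are 2^5 = 32 truth assignments over (A, B, C, D, E).
Split on E. With E = True, the clauses containing E are satisfied and ¬E drops from the rest; 3 of the 2^4 = 16 assignments to the other variables satisfy what remains.
With E = False, by the same count on the reduced clause set, 0 assignments work.
(One model: A=F, B=F, C=T, D=F, E=T.)
Total: 3 + 0 = 3.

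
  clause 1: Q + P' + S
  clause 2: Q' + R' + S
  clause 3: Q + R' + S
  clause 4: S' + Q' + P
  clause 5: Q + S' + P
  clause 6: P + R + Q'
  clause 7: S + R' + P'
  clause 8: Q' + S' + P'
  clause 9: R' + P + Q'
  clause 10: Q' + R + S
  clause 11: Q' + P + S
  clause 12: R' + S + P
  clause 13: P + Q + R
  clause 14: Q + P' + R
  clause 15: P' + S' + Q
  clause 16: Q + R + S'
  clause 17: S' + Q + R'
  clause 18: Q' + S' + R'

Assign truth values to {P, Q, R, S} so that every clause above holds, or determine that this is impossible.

Try Q = 1.
Try R = 0.
From the singleton clause (P), P = 1.
From the singleton clause (S'), S = 0.
That conflicts with the unit clause (S).
So R must be the other value — set R = 1.
From the singleton clause (S), S = 1.
That conflicts with the unit clause (S').
Both values of R lead to a conflict.
So Q must be the other value — set Q = 0.
Try P = 0.
From the singleton clause (S'), S = 0.
From the singleton clause (R'), R = 0.
That conflicts with the unit clause (R).
So P must be the other value — set P = 1.
From the singleton clause (S), S = 1.
That conflicts with the unit clause (S').
Both values of P lead to a conflict.
Both values of Q lead to a conflict.

UNSATISFIABLE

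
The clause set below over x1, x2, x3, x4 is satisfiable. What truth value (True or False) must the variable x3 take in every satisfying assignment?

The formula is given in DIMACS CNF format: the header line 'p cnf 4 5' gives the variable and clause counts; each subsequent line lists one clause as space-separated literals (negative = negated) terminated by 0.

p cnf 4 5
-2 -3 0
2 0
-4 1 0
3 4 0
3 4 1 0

Suppose x3 = True.
(¬x2) alone gives x2 = False.
But (x2) is also a unit clause — contradiction.
So every satisfying assignment has x3 = False.

False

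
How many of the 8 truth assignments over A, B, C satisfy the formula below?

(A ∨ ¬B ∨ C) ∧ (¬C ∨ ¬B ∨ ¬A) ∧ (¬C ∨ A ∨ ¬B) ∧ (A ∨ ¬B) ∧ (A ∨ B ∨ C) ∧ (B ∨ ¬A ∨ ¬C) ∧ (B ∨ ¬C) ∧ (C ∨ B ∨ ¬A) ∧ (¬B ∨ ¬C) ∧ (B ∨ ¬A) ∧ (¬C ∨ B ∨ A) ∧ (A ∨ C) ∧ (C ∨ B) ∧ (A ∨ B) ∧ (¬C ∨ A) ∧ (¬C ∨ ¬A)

1

There are 2^3 = 8 truth assignments over (A, B, C).
Split on A. With A = True, the clauses containing A are satisfied and ¬A drops from the rest; 1 of the 2^2 = 4 assignments to the other variables satisfy what remains.
With A = False, by the same count on the reduced clause set, 0 assignments work.
(One model: A=T, B=T, C=F.)
Total: 1 + 0 = 1.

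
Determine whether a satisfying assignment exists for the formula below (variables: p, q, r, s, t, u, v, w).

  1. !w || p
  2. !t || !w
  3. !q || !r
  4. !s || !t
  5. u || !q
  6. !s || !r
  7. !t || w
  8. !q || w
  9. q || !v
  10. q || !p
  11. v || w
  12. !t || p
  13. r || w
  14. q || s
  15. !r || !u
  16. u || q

Satisfiable

Branch on w: set w = true.
(p) alone gives p = true.
(!t) alone gives t = false.
(q) alone gives q = true.
(!r) alone gives r = false.
(u) alone gives u = true.
No clause remains; s, v are free.
A satisfying assignment: p=true,  q=true,  r=false,  s=false,  t=false,  u=true,  v=true,  w=true.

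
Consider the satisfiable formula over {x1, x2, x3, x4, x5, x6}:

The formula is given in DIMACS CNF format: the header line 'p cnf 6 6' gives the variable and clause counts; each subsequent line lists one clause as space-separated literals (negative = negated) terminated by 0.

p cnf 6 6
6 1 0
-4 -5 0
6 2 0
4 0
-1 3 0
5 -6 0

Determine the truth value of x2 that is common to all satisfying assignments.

Suppose x2 = False.
The clause (x6) is unit, so x6 = True.
The clause (x4) is unit, so x4 = True.
The clause (¬x5) is unit, so x5 = False.
That conflicts with the unit clause (x5).
So every satisfying assignment has x2 = True.

True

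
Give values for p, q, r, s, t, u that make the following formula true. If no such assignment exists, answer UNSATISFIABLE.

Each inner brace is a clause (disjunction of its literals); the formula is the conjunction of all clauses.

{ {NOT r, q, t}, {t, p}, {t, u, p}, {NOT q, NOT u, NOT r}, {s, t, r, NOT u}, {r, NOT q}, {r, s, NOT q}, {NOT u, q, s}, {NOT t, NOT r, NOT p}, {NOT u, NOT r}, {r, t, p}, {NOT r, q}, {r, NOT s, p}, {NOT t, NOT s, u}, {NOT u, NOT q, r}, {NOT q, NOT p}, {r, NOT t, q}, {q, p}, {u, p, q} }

Try t = false.
(p) alone gives p = true.
(NOT q) alone gives q = false.
(NOT r) alone gives r = false.
Try s = true.
All clauses hold; u can take either value.

p=true, q=false, r=false, s=true, t=false, u=true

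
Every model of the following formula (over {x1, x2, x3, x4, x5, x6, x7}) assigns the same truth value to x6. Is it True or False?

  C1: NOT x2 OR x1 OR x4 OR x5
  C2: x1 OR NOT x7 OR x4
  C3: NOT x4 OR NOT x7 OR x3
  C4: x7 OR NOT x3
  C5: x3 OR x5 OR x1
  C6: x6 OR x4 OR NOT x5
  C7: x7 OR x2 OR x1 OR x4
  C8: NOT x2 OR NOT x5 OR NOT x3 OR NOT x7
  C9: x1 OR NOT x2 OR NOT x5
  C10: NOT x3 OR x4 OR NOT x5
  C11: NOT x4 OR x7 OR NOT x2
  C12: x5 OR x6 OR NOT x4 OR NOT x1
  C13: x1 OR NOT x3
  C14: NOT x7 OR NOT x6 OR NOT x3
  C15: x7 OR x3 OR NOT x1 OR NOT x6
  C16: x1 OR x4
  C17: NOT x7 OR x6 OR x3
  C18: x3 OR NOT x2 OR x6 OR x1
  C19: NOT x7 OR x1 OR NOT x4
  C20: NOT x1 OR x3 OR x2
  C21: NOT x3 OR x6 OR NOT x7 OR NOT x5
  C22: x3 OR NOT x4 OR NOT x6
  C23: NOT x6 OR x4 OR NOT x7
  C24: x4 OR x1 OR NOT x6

Suppose x6 = true.
Branch on x7: set x7 = true.
(NOT x3) alone gives x3 = false.
(NOT x4) alone gives x4 = false.
Now (x4) is unsatisfied and unit — conflict.
Undo x7 and try x7 = false.
(NOT x3) alone gives x3 = false.
(NOT x1) alone gives x1 = false.
(x5) alone gives x5 = true.
(NOT x2) alone gives x2 = false.
(x4) alone gives x4 = true.
Now (NOT x4) is unsatisfied and unit — conflict.
Neither x7 = true nor x7 = false works.
So every satisfying assignment has x6 = False.

False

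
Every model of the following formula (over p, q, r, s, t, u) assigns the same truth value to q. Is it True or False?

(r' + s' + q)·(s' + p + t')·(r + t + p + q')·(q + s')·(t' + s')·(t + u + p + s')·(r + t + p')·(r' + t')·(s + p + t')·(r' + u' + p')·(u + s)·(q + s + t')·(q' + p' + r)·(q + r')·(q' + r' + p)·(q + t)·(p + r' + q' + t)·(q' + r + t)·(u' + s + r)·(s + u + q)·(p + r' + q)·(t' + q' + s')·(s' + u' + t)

Suppose q = 0.
Unit clause (s') forces s = 0.
Unit clause (u) forces u = 1.
Unit clause (t') forces t = 0.
Now (t) is unsatisfied and unit — conflict.
So every satisfying assignment has q = True.

True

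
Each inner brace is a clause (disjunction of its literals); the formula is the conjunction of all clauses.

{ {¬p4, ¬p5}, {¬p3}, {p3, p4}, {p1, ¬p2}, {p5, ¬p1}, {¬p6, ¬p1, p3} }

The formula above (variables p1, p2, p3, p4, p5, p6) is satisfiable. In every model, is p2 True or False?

Suppose p2 = True.
Unit clause (¬p3) forces p3 = False.
Unit clause (p4) forces p4 = True.
Unit clause (¬p5) forces p5 = False.
Unit clause (p1) forces p1 = True.
That conflicts with the unit clause (¬p1).
So every satisfying assignment has p2 = False.

False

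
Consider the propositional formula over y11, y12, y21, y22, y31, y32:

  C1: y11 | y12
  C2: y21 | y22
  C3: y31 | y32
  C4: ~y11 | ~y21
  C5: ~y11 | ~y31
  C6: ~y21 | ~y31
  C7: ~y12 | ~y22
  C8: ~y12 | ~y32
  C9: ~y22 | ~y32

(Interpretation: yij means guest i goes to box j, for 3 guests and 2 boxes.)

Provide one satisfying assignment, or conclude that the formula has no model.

UNSATISFIABLE

Case y11 = 1:
(~y21) alone gives y21 = 0.
(y22) alone gives y22 = 1.
(~y31) alone gives y31 = 0.
(y32) alone gives y32 = 1.
That conflicts with the unit clause (~y32).
So y11 must be the other value — set y11 = 0.
(y12) alone gives y12 = 1.
(~y22) alone gives y22 = 0.
(y21) alone gives y21 = 1.
(~y31) alone gives y31 = 0.
(y32) alone gives y32 = 1.
That conflicts with the unit clause (~y32).
Either choice for y11 ends in contradiction.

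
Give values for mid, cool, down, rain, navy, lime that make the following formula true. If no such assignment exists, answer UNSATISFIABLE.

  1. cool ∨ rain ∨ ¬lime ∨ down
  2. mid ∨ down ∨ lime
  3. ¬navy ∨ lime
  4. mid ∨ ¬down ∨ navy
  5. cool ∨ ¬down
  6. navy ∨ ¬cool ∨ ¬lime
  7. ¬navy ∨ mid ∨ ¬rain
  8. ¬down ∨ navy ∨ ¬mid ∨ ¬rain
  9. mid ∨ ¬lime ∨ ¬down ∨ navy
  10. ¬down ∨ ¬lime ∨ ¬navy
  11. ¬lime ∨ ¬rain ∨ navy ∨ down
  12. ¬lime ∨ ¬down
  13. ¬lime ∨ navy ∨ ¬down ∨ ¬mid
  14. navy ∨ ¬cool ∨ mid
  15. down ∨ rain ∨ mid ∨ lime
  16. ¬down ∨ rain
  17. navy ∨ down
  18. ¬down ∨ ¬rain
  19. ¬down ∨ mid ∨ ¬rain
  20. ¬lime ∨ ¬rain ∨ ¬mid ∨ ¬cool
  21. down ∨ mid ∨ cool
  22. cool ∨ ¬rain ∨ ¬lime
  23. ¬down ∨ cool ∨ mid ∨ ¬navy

mid ↦ False, cool ↦ True, down ↦ False, rain ↦ False, navy ↦ True, lime ↦ True

Suppose navy = True.
From the singleton clause (lime), lime = True.
From the singleton clause (¬down), down = False.
Suppose cool = True.
Suppose mid = False.
From the singleton clause (¬rain), rain = False.
Every clause now holds.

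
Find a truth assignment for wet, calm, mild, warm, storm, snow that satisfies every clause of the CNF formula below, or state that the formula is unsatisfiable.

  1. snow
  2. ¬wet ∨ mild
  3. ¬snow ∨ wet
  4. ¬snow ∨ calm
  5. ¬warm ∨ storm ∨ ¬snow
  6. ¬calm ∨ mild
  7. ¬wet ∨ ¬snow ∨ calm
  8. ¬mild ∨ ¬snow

UNSATISFIABLE

From the singleton clause (snow), snow = True.
From the singleton clause (wet), wet = True.
From the singleton clause (mild), mild = True.
Now (¬mild) is unsatisfied and unit — conflict.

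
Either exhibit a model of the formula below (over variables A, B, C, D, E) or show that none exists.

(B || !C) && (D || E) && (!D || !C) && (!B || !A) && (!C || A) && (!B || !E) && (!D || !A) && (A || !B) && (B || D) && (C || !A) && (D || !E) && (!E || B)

Branch on B: set B = false.
(!C) alone gives C = false.
(D) alone gives D = true.
(!A) alone gives A = false.
(!E) alone gives E = false.
Every clause now holds.

A ↦ false, B ↦ false, C ↦ false, D ↦ true, E ↦ false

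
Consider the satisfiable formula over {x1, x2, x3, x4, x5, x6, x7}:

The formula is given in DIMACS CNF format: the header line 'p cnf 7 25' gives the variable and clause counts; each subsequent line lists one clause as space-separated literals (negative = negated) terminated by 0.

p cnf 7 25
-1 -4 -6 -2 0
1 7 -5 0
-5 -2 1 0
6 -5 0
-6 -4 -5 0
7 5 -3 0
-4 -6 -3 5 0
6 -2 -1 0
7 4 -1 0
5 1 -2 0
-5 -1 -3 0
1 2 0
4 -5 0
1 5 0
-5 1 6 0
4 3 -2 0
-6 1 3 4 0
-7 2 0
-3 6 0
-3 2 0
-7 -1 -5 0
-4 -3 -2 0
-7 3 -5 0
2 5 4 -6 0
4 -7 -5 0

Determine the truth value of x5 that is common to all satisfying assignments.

False

Suppose x5 = True.
Unit clause (x6) forces x6 = True.
Unit clause (¬x4) forces x4 = False.
But (x4) is also a unit clause — contradiction.
So every satisfying assignment has x5 = False.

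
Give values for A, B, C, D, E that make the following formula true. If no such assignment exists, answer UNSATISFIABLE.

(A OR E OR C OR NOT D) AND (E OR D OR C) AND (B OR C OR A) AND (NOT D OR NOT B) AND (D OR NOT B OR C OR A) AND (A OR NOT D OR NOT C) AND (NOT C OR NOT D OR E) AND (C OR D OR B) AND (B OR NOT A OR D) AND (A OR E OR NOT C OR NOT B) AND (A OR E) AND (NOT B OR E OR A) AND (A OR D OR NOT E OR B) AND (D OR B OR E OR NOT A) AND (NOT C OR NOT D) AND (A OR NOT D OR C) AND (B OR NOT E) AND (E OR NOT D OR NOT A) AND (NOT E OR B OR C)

Case D = false:
Case E = true:
From the singleton clause (B), B = true.
Case C = false:
From the singleton clause (A), A = true.
All clauses are satisfied.

A ↦ true, B ↦ true, C ↦ false, D ↦ false, E ↦ true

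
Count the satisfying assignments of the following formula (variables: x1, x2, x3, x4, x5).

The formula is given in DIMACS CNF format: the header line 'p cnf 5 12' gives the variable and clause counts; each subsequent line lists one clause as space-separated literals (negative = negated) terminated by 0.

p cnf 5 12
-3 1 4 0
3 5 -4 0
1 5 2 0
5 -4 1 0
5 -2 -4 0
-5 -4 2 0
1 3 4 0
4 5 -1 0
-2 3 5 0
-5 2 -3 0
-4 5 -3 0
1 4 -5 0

7

There are 2^5 = 32 truth assignments over (x1, x2, x3, x4, x5).
Split on x1. With x1 = True, the clauses containing x1 are satisfied and ¬x1 drops from the rest; 5 of the 2^4 = 16 assignments to the other variables satisfy what remains.
With x1 = False, by the same count on the reduced clause set, 2 assignments work.
(One model: x1=F, x2=T, x3=F, x4=T, x5=T.)
Total: 5 + 2 = 7.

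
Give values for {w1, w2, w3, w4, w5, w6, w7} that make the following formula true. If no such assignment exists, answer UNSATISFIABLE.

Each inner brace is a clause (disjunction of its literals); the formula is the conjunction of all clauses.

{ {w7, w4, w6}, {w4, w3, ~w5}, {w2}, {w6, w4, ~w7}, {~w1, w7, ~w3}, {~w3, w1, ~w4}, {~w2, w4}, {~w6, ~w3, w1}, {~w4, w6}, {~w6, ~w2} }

From the singleton clause (w2), w2 = 1.
From the singleton clause (w4), w4 = 1.
From the singleton clause (w6), w6 = 1.
That conflicts with the unit clause (~w6).

UNSATISFIABLE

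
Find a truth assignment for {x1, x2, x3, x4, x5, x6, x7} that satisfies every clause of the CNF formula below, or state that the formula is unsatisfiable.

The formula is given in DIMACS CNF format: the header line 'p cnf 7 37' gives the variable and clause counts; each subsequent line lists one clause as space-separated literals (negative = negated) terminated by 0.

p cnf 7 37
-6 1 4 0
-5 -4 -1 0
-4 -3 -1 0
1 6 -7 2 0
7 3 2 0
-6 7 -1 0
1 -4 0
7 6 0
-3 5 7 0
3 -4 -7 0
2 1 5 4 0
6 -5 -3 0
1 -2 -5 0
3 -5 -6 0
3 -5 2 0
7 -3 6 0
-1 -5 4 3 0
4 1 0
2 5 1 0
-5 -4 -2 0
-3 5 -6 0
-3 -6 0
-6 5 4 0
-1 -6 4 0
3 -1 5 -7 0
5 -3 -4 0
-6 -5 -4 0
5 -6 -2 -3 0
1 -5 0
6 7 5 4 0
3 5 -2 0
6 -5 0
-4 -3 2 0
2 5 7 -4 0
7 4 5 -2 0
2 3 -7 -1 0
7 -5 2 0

Branch on x1: set x1 = True.
Branch on x5: set x5 = False.
Branch on x4: set x4 = False.
From the singleton clause (¬x6), x6 = False.
From the singleton clause (x7), x7 = True.
From the singleton clause (x3), x3 = True.
Every clause is now satisfied; x2 is unconstrained.

x1 ↦ True,  x2 ↦ True,  x3 ↦ True,  x4 ↦ False,  x5 ↦ False,  x6 ↦ False,  x7 ↦ True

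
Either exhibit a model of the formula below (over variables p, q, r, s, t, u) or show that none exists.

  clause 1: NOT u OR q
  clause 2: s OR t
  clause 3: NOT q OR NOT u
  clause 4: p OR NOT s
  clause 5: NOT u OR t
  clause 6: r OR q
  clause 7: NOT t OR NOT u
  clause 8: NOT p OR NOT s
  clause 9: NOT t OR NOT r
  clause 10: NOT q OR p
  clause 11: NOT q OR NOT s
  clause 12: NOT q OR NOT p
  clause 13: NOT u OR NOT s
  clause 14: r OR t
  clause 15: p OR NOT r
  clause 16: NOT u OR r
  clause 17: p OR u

Branch on u: set u = false.
Unit clause (p) forces p = true.
Unit clause (NOT s) forces s = false.
Unit clause (t) forces t = true.
Unit clause (NOT r) forces r = false.
Unit clause (q) forces q = true.
That conflicts with the unit clause (NOT q).
That branch fails; take u = true instead.
Unit clause (q) forces q = true.
That conflicts with the unit clause (NOT q).
Neither u = true nor u = false works.

UNSATISFIABLE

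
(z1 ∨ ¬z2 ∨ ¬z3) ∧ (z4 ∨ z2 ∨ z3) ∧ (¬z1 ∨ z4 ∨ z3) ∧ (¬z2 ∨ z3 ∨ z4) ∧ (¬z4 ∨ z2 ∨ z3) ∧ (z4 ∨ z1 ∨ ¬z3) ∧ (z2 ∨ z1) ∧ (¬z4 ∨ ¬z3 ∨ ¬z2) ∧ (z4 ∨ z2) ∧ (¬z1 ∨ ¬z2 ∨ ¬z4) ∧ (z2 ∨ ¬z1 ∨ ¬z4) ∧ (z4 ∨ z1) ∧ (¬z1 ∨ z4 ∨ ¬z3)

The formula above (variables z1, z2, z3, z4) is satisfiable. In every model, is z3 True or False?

Suppose z3 = True.
Case z1 = True:
The clause (z4) is unit, so z4 = True.
The clause (¬z2) is unit, so z2 = False.
Now (z2) is unsatisfied and unit — conflict.
Undo z1 and try z1 = False.
The clause (¬z2) is unit, so z2 = False.
Now (z2) is unsatisfied and unit — conflict.
Either choice for z1 ends in contradiction.
So every satisfying assignment has z3 = False.

False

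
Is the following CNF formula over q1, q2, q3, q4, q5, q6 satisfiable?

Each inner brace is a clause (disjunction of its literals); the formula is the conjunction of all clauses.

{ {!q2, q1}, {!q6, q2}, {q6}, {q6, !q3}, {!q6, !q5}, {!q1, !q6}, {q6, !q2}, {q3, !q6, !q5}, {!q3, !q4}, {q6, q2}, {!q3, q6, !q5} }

(q6) alone gives q6 = true.
(q2) alone gives q2 = true.
(q1) alone gives q1 = true.
But (!q1) is also a unit clause — contradiction.
No assignment satisfies every clause.

Unsatisfiable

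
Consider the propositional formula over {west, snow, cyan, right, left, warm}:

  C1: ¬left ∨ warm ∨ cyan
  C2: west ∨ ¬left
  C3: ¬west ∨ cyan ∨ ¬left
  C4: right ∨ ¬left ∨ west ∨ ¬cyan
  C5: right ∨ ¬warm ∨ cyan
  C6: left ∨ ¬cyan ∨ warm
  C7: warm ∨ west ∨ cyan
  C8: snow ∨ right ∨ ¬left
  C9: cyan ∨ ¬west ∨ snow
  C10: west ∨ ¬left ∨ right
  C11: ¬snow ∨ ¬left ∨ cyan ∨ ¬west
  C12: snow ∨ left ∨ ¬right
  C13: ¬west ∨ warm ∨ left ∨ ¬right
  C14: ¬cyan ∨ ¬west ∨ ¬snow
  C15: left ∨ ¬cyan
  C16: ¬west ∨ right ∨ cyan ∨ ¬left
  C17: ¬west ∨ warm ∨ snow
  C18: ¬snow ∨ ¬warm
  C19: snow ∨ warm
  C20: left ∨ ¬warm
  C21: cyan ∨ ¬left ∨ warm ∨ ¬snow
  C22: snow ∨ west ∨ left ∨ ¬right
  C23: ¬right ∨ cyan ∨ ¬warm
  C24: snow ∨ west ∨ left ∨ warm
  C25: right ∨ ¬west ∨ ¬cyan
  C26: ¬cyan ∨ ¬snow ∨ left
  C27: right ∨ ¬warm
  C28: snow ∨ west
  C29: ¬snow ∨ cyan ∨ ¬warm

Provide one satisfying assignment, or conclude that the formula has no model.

west: True, snow: True, cyan: False, right: False, left: False, warm: False

Case west = True:
Case cyan = False:
Unit clause (¬left) forces left = False.
Unit clause (snow) forces snow = True.
Unit clause (¬warm) forces warm = False.
Unit clause (¬right) forces right = False.
This assignment satisfies each clause.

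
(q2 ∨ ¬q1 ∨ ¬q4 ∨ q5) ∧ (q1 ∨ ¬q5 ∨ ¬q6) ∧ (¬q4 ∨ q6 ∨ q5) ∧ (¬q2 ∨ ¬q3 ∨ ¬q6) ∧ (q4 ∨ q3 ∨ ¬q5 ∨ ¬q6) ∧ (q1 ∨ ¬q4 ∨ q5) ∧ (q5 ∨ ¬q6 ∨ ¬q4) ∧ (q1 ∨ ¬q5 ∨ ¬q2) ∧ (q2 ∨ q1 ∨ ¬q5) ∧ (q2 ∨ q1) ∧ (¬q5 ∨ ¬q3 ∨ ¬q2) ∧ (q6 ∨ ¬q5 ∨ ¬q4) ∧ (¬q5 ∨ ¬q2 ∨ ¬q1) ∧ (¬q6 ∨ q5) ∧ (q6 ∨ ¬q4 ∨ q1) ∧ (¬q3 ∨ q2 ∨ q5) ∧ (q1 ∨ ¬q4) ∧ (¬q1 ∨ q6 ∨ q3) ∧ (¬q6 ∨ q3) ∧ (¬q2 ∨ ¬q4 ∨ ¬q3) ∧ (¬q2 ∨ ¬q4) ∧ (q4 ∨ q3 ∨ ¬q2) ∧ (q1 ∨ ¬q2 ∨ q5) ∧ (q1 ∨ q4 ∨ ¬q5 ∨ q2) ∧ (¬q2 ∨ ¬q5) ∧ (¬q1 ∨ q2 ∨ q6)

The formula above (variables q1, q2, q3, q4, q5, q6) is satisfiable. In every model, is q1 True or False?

Suppose q1 = False.
The clause (q2) is unit, so q2 = True.
The clause (¬q5) is unit, so q5 = False.
Now (q5) is unsatisfied and unit — conflict.
So every satisfying assignment has q1 = True.

True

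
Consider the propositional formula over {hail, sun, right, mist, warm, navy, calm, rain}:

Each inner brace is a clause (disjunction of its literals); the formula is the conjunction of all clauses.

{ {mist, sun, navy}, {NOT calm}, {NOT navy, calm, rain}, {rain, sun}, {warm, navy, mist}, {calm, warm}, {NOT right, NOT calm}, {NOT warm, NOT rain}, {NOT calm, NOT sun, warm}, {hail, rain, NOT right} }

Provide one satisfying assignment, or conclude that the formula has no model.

Unit clause (NOT calm) forces calm = false.
Unit clause (warm) forces warm = true.
Unit clause (NOT rain) forces rain = false.
Unit clause (NOT navy) forces navy = false.
Unit clause (sun) forces sun = true.
Suppose hail = false.
Unit clause (NOT right) forces right = false.
No clause remains; mist is free.

hail: false; sun: true; right: false; mist: false; warm: true; navy: false; calm: false; rain: false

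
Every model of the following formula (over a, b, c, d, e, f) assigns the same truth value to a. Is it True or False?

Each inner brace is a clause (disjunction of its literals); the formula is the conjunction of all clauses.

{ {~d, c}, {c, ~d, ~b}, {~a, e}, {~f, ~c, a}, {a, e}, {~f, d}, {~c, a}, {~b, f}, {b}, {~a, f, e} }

Suppose a = 0.
The clause (e) is unit, so e = 1.
The clause (~c) is unit, so c = 0.
The clause (~d) is unit, so d = 0.
The clause (~f) is unit, so f = 0.
The clause (~b) is unit, so b = 0.
Now (b) is unsatisfied and unit — conflict.
So every satisfying assignment has a = True.

True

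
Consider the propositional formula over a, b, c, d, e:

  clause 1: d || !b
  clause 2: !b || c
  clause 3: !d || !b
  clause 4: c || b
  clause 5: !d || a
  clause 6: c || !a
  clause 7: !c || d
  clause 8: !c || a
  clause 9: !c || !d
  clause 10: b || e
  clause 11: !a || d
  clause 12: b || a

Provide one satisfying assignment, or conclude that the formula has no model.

UNSATISFIABLE

Try d = true.
The clause (!b) is unit, so b = false.
The clause (c) is unit, so c = true.
That conflicts with the unit clause (!c).
Backtrack on d: now try d = false.
The clause (!b) is unit, so b = false.
The clause (c) is unit, so c = true.
That conflicts with the unit clause (!c).
Neither d = true nor d = false works.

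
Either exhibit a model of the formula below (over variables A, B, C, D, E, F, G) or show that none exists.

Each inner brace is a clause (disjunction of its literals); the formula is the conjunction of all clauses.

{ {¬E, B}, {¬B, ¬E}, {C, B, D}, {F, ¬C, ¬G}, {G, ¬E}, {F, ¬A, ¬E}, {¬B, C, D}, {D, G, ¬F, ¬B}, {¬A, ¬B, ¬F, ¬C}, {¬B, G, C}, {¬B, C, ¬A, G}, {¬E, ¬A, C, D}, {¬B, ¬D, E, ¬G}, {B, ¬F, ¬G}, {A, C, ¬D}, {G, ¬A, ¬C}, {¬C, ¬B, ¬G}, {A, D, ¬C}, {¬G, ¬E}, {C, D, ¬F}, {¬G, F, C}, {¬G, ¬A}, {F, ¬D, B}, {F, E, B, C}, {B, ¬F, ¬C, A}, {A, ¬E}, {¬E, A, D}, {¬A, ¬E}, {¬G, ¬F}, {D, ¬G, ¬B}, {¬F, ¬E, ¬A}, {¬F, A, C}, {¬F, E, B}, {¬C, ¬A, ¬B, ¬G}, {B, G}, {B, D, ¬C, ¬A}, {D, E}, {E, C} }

Suppose E = False.
The clause (D) is unit, so D = True.
The clause (C) is unit, so C = True.
Suppose F = False.
The clause (¬G) is unit, so G = False.
The clause (¬A) is unit, so A = False.
The clause (B) is unit, so B = True.
This assignment satisfies each clause.

A: False; B: True; C: True; D: True; E: False; F: False; G: False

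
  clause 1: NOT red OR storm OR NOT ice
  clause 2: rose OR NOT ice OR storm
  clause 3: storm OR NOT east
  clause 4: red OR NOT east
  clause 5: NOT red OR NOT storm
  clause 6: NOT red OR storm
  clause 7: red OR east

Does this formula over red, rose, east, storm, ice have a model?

Branch on storm: set storm = true.
The clause (NOT red) is unit, so red = false.
The clause (NOT east) is unit, so east = false.
Now (east) is unsatisfied and unit — conflict.
So storm must be the other value — set storm = false.
The clause (NOT east) is unit, so east = false.
The clause (NOT red) is unit, so red = false.
Now (red) is unsatisfied and unit — conflict.
Both values of storm lead to a conflict.
No assignment satisfies every clause.

No, unsatisfiable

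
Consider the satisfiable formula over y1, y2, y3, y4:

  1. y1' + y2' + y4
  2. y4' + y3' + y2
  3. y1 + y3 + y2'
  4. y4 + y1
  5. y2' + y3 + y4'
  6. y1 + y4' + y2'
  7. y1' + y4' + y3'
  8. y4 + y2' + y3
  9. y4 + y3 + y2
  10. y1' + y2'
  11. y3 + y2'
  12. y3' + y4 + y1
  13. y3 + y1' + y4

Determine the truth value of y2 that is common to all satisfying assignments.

Suppose y2 = 1.
Unit clause (y1') forces y1 = 0.
Unit clause (y3) forces y3 = 1.
Unit clause (y4) forces y4 = 1.
Now (y4') is unsatisfied and unit — conflict.
So every satisfying assignment has y2 = False.

False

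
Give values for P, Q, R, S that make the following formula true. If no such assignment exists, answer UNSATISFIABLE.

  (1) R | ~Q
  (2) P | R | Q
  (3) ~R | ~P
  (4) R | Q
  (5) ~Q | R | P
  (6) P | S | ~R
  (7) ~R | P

UNSATISFIABLE

Try R = 1.
(~P) alone gives P = 0.
Now (P) is unsatisfied and unit — conflict.
Undo R and try R = 0.
(~Q) alone gives Q = 0.
Now (Q) is unsatisfied and unit — conflict.
Both values of R lead to a conflict.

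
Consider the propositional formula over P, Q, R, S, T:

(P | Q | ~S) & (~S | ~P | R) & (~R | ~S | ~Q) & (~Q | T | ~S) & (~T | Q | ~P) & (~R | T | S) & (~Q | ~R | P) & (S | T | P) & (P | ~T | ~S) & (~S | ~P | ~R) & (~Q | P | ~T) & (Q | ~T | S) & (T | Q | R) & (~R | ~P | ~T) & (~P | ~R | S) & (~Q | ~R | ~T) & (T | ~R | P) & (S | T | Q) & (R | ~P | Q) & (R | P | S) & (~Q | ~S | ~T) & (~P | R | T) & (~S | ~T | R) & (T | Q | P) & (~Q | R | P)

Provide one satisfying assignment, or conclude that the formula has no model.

P ↦ 1,  Q ↦ 1,  R ↦ 0,  S ↦ 0,  T ↦ 1

Try P = 1.
Try S = 0.
From the singleton clause (~R), R = 0.
From the singleton clause (Q), Q = 1.
From the singleton clause (T), T = 1.
Every clause now holds.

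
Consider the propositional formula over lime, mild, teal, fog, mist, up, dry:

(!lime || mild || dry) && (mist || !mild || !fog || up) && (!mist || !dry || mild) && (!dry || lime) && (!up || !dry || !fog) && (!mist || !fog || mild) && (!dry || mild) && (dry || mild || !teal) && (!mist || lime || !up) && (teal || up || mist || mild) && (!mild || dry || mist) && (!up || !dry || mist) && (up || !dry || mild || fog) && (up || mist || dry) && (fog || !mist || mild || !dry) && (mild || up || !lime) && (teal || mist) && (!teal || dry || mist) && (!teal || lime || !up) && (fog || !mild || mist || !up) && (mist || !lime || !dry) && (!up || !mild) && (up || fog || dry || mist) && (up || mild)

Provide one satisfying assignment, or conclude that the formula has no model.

Try dry = false.
Try lime = true.
The clause (mild) is unit, so mild = true.
The clause (mist) is unit, so mist = true.
The clause (!up) is unit, so up = false.
No clause remains; teal, fog are free.

lime ↦ true; mild ↦ true; teal ↦ false; fog ↦ false; mist ↦ true; up ↦ false; dry ↦ false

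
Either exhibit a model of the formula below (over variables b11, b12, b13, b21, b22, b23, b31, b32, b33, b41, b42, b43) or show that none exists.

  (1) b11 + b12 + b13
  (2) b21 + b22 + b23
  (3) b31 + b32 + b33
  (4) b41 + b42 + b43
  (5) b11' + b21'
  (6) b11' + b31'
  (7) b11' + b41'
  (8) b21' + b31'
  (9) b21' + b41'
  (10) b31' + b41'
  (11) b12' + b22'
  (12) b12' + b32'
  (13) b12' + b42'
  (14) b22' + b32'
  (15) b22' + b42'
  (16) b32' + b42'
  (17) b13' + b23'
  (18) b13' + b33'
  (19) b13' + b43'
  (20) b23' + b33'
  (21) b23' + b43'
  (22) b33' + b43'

Try b11 = 0.
Try b12 = 1.
From the singleton clause (b22'), b22 = 0.
From the singleton clause (b32'), b32 = 0.
From the singleton clause (b42'), b42 = 0.
Try b21 = 1.
From the singleton clause (b31'), b31 = 0.
From the singleton clause (b33), b33 = 1.
From the singleton clause (b41'), b41 = 0.
From the singleton clause (b43), b43 = 1.
But (b43') is also a unit clause — contradiction.
Undo b21 and try b21 = 0.
From the singleton clause (b23), b23 = 1.
From the singleton clause (b13'), b13 = 0.
From the singleton clause (b33'), b33 = 0.
From the singleton clause (b31), b31 = 1.
From the singleton clause (b41'), b41 = 0.
From the singleton clause (b43), b43 = 1.
But (b43') is also a unit clause — contradiction.
Neither b21 = 1 nor b21 = 0 works.
Undo b12 and try b12 = 0.
From the singleton clause (b13), b13 = 1.
From the singleton clause (b23'), b23 = 0.
From the singleton clause (b33'), b33 = 0.
From the singleton clause (b43'), b43 = 0.
Try b21 = 1.
From the singleton clause (b31'), b31 = 0.
From the singleton clause (b32), b32 = 1.
From the singleton clause (b41'), b41 = 0.
From the singleton clause (b42), b42 = 1.
But (b42') is also a unit clause — contradiction.
Undo b21 and try b21 = 0.
From the singleton clause (b22), b22 = 1.
From the singleton clause (b32'), b32 = 0.
From the singleton clause (b31), b31 = 1.
From the singleton clause (b41'), b41 = 0.
From the singleton clause (b42), b42 = 1.
But (b42') is also a unit clause — contradiction.
Neither b21 = 1 nor b21 = 0 works.
Neither b12 = 1 nor b12 = 0 works.
Undo b11 and try b11 = 1.
From the singleton clause (b21'), b21 = 0.
From the singleton clause (b31'), b31 = 0.
From the singleton clause (b41'), b41 = 0.
Try b22 = 1.
From the singleton clause (b12'), b12 = 0.
From the singleton clause (b32'), b32 = 0.
From the singleton clause (b33), b33 = 1.
From the singleton clause (b42'), b42 = 0.
From the singleton clause (b43), b43 = 1.
But (b43') is also a unit clause — contradiction.
Undo b22 and try b22 = 0.
From the singleton clause (b23), b23 = 1.
From the singleton clause (b13'), b13 = 0.
From the singleton clause (b33'), b33 = 0.
From the singleton clause (b32), b32 = 1.
From the singleton clause (b12'), b12 = 0.
From the singleton clause (b42'), b42 = 0.
From the singleton clause (b43), b43 = 1.
But (b43') is also a unit clause — contradiction.
Neither b22 = 1 nor b22 = 0 works.
Neither b11 = 1 nor b11 = 0 works.

UNSATISFIABLE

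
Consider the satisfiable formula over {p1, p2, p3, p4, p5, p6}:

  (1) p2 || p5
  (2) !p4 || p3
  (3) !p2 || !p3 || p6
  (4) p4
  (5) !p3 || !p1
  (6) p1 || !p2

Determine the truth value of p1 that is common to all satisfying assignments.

Suppose p1 = true.
The clause (p4) is unit, so p4 = true.
The clause (p3) is unit, so p3 = true.
But (!p3) is also a unit clause — contradiction.
So every satisfying assignment has p1 = False.

False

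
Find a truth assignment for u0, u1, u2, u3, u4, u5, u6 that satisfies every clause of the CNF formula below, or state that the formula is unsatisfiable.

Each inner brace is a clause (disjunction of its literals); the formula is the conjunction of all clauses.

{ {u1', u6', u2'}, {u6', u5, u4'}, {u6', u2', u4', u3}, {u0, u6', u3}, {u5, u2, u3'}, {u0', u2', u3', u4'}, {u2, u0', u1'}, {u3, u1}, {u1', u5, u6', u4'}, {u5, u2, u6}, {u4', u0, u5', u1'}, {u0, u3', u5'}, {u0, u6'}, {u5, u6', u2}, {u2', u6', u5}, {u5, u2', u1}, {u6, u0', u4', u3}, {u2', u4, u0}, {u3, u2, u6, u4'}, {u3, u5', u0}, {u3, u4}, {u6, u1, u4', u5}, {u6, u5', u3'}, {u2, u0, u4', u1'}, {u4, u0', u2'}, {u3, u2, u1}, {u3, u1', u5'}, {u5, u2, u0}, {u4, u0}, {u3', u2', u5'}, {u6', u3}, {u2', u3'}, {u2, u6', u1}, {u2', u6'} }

Try u3 = 0.
From the singleton clause (u1), u1 = 1.
From the singleton clause (u4), u4 = 1.
From the singleton clause (u5'), u5 = 0.
From the singleton clause (u6'), u6 = 0.
From the singleton clause (u2), u2 = 1.
From the singleton clause (u0'), u0 = 0.
This assignment satisfies each clause.

u0 ↦ 0,  u1 ↦ 1,  u2 ↦ 1,  u3 ↦ 0,  u4 ↦ 1,  u5 ↦ 0,  u6 ↦ 0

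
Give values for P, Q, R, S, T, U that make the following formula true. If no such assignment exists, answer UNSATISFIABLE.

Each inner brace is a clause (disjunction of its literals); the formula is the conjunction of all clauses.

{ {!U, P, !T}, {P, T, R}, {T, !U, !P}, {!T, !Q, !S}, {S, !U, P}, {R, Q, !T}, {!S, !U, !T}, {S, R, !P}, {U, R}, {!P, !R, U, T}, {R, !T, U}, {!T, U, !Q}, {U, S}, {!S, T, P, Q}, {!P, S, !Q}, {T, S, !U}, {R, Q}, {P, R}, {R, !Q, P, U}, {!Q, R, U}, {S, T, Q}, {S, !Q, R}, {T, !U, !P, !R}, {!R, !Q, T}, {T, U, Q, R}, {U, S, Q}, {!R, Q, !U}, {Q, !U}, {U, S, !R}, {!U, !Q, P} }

P=false,  Q=false,  R=true,  S=true,  T=true,  U=false

Suppose U = false.
Unit clause (R) forces R = true.
Unit clause (S) forces S = true.
Suppose T = true.
Unit clause (!Q) forces Q = false.
No clause remains; P is free.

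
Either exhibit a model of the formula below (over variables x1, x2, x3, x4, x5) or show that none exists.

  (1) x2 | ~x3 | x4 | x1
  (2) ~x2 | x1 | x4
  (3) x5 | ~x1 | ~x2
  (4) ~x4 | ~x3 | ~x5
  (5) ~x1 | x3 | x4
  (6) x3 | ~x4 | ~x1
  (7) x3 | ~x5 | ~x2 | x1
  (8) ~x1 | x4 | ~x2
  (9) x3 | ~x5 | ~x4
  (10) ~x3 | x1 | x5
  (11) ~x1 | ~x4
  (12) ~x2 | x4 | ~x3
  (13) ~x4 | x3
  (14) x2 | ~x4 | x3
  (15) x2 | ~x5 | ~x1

Branch on x1: set x1 = 0.
Branch on x2: set x2 = 0.
Branch on x3: set x3 = 0.
The clause (~x4) is unit, so x4 = 0.
Every clause is now satisfied; x5 is unconstrained.

x1: 0,  x2: 0,  x3: 0,  x4: 0,  x5: 0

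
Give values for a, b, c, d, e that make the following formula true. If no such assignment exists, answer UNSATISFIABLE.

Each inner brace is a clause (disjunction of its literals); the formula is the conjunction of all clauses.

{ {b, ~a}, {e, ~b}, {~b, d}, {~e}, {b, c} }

a ↦ 0, b ↦ 0, c ↦ 1, d ↦ 0, e ↦ 0

The clause (~e) is unit, so e = 0.
The clause (~b) is unit, so b = 0.
The clause (~a) is unit, so a = 0.
The clause (c) is unit, so c = 1.
Every clause is now satisfied; d is unconstrained.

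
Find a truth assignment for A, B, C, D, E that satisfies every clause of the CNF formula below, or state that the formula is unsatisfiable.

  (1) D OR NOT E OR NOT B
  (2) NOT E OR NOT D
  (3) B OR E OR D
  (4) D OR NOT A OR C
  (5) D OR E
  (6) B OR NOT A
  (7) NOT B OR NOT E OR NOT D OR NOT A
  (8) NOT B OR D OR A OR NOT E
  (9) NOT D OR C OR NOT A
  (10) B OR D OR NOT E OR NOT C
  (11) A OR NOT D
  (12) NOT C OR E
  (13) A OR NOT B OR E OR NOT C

Case E = true:
The clause (NOT D) is unit, so D = false.
The clause (NOT B) is unit, so B = false.
The clause (NOT A) is unit, so A = false.
The clause (NOT C) is unit, so C = false.
Every clause now holds.

A=false, B=false, C=false, D=false, E=true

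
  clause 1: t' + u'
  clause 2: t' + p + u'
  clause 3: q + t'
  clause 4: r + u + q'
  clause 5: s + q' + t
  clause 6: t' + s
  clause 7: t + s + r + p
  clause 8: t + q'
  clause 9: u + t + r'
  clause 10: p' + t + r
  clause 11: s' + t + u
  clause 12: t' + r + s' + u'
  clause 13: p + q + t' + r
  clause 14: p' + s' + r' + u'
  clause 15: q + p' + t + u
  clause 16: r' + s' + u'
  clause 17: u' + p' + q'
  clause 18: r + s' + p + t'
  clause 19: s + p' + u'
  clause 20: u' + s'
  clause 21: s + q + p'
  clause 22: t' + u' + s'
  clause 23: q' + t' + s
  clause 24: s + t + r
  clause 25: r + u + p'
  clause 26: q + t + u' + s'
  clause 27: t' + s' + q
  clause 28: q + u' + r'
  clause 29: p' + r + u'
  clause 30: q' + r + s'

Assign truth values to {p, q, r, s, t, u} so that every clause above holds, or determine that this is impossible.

p ↦ 1,  q ↦ 1,  r ↦ 1,  s ↦ 1,  t ↦ 1,  u ↦ 0

Suppose t = 1.
From the singleton clause (u'), u = 0.
From the singleton clause (q), q = 1.
From the singleton clause (r), r = 1.
From the singleton clause (s), s = 1.
All clauses hold; p can take either value.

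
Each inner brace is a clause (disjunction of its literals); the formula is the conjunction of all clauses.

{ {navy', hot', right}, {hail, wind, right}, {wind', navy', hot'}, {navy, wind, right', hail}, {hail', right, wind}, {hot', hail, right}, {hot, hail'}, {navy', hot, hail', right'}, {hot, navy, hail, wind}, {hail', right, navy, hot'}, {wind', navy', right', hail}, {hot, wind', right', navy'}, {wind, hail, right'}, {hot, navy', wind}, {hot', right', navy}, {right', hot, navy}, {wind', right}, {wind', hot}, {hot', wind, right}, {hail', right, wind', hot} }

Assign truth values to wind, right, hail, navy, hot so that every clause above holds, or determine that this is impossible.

Suppose hot = 1.
Suppose navy = 1.
Unit clause (right) forces right = 1.
Unit clause (wind') forces wind = 0.
Unit clause (hail) forces hail = 1.
Every clause now holds.

wind=0,  right=1,  hail=1,  navy=1,  hot=1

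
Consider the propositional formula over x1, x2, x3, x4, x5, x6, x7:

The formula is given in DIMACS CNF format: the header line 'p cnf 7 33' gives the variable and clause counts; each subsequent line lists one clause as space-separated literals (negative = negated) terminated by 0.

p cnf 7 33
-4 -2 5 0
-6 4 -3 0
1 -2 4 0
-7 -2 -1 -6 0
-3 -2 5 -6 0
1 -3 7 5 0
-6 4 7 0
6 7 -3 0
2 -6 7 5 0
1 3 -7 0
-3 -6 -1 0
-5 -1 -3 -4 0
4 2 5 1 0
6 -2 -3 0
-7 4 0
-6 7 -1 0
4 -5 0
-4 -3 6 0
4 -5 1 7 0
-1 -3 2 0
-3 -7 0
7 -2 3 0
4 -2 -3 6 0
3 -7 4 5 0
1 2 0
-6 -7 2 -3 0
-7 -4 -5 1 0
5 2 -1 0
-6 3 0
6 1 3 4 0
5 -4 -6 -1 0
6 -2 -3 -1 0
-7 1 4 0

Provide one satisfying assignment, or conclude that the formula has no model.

Try x7 = False.
Try x6 = True.
The clause (x4) is unit, so x4 = True.
The clause (¬x1) is unit, so x1 = False.
The clause (x2) is unit, so x2 = True.
The clause (x5) is unit, so x5 = True.
The clause (x3) is unit, so x3 = True.
All clauses are satisfied.

x1=False,  x2=True,  x3=True,  x4=True,  x5=True,  x6=True,  x7=False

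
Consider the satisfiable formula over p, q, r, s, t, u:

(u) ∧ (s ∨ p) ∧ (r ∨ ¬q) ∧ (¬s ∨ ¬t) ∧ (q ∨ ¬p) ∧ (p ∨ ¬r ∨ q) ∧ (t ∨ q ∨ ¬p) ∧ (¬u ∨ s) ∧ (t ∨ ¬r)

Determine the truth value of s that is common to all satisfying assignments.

Suppose s = False.
Unit clause (u) forces u = True.
But (¬u) is also a unit clause — contradiction.
So every satisfying assignment has s = True.

True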